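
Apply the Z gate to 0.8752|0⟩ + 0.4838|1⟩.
0.8752|0⟩ - 0.4838|1⟩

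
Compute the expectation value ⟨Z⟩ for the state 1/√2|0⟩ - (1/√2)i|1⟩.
0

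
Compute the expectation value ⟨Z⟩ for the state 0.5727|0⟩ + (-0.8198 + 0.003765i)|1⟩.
-0.3441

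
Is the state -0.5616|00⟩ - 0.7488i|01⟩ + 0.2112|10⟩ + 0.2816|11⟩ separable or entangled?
Entangled

Writing the state as a|00⟩ + b|01⟩ + c|10⟩ + d|11⟩, it is a product state iff ad − bc = 0.
Here (a, b, c, d) = (-0.5616, -0.7488i, 0.2112, 0.2816): ad − bc = (-0.5616)(0.2816) − (-0.7488i)(0.2112) = (-0.1581 + 0.1581i) ≠ 0, so the state is entangled.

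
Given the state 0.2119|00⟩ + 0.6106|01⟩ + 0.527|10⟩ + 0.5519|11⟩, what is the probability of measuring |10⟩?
0.2777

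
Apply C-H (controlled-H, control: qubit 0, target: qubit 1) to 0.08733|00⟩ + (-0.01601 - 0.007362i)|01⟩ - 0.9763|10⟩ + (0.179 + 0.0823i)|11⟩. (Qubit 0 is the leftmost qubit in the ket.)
0.08733|00⟩ + (-0.01601 - 0.007362i)|01⟩ + (-0.5638 + 0.05819i)|10⟩ + (-0.8169 - 0.05819i)|11⟩

C-H leaves the control-|0⟩ kets |00⟩, |01⟩ unchanged and applies H to qubit 1 on the control-|1⟩ pair (|10⟩, |11⟩).
H = [[1/√2, 1/√2], [1/√2, -1/√2]].
With a = amp(|10⟩) = -0.9763 and b = amp(|11⟩) = (0.179 + 0.0823i):
new amp(|10⟩) = (1/√2)·a + (1/√2)·b = (-0.5638 + 0.05819i)
new amp(|11⟩) = (1/√2)·a + (-1/√2)·b = (-0.8169 - 0.05819i)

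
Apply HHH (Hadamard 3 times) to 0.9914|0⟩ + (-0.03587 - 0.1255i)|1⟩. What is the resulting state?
(0.6757 - 0.08874i)|0⟩ + (0.7264 + 0.08874i)|1⟩

H² = I, so H^3 = H: a single Hadamard. With (a, b) = (0.9914, (-0.03587 - 0.1255i)), H gives ((a + b)/√2, (a − b)/√2) = ((0.6757 - 0.08874i), (0.7264 + 0.08874i)).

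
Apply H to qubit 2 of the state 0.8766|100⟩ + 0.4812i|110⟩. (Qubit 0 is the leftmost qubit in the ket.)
0.6198|100⟩ + 0.6198|101⟩ + 0.3403i|110⟩ + 0.3403i|111⟩

H on qubit 2 mixes each pair of kets that differ only in qubit 2: amplitudes (a, b) of (|…0…⟩, |…1…⟩) become ((a + b)/√2, (a − b)/√2). Kets absent from the input have amplitude 0.
(|100⟩, |101⟩): (a, b) = (0.8766, 0) → (0.6198, 0.6198)
(|110⟩, |111⟩): (a, b) = (0.4812i, 0) → (0.3403i, 0.3403i)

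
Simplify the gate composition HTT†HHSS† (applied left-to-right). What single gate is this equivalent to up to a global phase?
H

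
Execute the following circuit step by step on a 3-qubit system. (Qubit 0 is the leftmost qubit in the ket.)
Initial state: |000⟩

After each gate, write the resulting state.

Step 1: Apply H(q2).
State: 1/√2|000⟩ + 1/√2|001⟩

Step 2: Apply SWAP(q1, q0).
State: 1/√2|000⟩ + 1/√2|001⟩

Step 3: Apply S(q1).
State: 1/√2|000⟩ + 1/√2|001⟩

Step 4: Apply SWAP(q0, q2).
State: 1/√2|000⟩ + 1/√2|100⟩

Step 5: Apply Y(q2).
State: (1/√2)i|001⟩ + (1/√2)i|101⟩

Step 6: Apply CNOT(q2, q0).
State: (1/√2)i|001⟩ + (1/√2)i|101⟩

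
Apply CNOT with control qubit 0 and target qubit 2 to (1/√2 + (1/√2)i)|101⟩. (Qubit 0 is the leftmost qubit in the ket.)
(1/√2 + (1/√2)i)|100⟩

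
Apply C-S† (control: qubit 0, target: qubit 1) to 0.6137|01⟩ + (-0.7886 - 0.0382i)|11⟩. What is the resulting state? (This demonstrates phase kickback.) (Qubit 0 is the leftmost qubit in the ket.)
0.6137|01⟩ + (-0.0382 + 0.7886i)|11⟩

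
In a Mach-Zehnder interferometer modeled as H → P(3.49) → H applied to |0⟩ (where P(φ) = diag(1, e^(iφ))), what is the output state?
(0.03004 - 0.1707i)|0⟩ + (0.97 + 0.1707i)|1⟩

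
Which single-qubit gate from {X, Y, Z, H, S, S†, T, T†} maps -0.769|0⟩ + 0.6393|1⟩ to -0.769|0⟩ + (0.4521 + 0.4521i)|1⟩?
T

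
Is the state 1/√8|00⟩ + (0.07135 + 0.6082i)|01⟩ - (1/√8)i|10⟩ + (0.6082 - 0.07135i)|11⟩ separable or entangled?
Separable

Writing the state as a|00⟩ + b|01⟩ + c|10⟩ + d|11⟩, it is a product state iff ad − bc = 0.
Here (a, b, c, d) = (1/√8, (0.07135 + 0.6082i), -(1/√8)i, (0.6082 - 0.07135i)): ad − bc = (1/√8)(0.6082 - 0.07135i) − (0.07135 + 0.6082i)(-(1/√8)i) = 0, so the state is separable.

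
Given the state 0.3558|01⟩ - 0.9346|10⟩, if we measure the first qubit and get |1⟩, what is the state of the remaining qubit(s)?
-|0⟩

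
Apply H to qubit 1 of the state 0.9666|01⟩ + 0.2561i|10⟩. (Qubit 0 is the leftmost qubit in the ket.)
0.6835|00⟩ - 0.6835|01⟩ + 0.1811i|10⟩ + 0.1811i|11⟩

H on qubit 1 mixes each pair of kets that differ only in qubit 1: amplitudes (a, b) of (|…0…⟩, |…1…⟩) become ((a + b)/√2, (a − b)/√2). Kets absent from the input have amplitude 0.
(|00⟩, |01⟩): (a, b) = (0, 0.9666) → (0.6835, -0.6835)
(|10⟩, |11⟩): (a, b) = (0.2561i, 0) → (0.1811i, 0.1811i)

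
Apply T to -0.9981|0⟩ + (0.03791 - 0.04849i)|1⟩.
-0.9981|0⟩ + (0.06109 - 0.007481i)|1⟩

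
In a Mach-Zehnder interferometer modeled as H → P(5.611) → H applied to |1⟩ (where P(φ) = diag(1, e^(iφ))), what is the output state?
(0.1088 + 0.3113i)|0⟩ + (0.8912 - 0.3113i)|1⟩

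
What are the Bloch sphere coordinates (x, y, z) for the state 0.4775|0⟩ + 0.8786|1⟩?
(0.8391, 0, -0.5439)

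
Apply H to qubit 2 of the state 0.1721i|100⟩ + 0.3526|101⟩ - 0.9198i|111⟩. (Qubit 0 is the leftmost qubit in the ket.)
(0.2493 + 0.1217i)|100⟩ + (-0.2493 + 0.1217i)|101⟩ - 0.6504i|110⟩ + 0.6504i|111⟩

H on qubit 2 mixes each pair of kets that differ only in qubit 2: amplitudes (a, b) of (|…0…⟩, |…1…⟩) become ((a + b)/√2, (a − b)/√2). Kets absent from the input have amplitude 0.
(|100⟩, |101⟩): (a, b) = (0.1721i, 0.3526) → ((0.2493 + 0.1217i), (-0.2493 + 0.1217i))
(|110⟩, |111⟩): (a, b) = (0, -0.9198i) → (-0.6504i, 0.6504i)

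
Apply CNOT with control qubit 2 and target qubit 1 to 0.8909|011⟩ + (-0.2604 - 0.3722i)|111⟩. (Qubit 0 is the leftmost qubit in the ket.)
0.8909|001⟩ + (-0.2604 - 0.3722i)|101⟩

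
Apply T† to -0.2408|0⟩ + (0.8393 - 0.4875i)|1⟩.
-0.2408|0⟩ + (0.2488 - 0.9382i)|1⟩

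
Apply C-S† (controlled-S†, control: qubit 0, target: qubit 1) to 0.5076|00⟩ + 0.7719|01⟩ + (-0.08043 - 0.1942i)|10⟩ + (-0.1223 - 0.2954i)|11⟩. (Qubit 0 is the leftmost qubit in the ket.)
0.5076|00⟩ + 0.7719|01⟩ + (-0.08043 - 0.1942i)|10⟩ + (-0.2954 + 0.1223i)|11⟩

C-S† leaves the control-|0⟩ kets |00⟩, |01⟩ unchanged and applies S† to qubit 1 on the control-|1⟩ pair (|10⟩, |11⟩).
S† = [[1, 0], [0, -i]].
With a = amp(|10⟩) = (-0.08043 - 0.1942i) and b = amp(|11⟩) = (-0.1223 - 0.2954i):
new amp(|10⟩) = (1)·a = (-0.08043 - 0.1942i)
new amp(|11⟩) = (-i)·b = (-0.2954 + 0.1223i)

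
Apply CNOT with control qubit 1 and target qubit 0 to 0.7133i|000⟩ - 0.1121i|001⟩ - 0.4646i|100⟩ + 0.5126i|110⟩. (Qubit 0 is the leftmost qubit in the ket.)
0.7133i|000⟩ - 0.1121i|001⟩ + 0.5126i|010⟩ - 0.4646i|100⟩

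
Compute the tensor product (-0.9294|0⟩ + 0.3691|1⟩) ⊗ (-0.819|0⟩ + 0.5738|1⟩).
0.7612|00⟩ - 0.5333|01⟩ - 0.3023|10⟩ + 0.2118|11⟩

amp(|b₁b₂…⟩) = product of the factor amplitudes for bits b₁, b₂, …; only kets whose every factor amplitude is nonzero survive.
|00⟩: (-0.9294)(-0.819) = 0.7612
|01⟩: (-0.9294)(0.5738) = -0.5333
|10⟩: (0.3691)(-0.819) = -0.3023
|11⟩: (0.3691)(0.5738) = 0.2118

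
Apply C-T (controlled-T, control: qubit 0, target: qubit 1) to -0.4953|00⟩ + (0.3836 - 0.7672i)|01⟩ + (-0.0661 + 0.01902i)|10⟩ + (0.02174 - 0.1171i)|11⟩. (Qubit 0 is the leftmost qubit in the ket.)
-0.4953|00⟩ + (0.3836 - 0.7672i)|01⟩ + (-0.0661 + 0.01902i)|10⟩ + (0.09817 - 0.06743i)|11⟩

C-T leaves the control-|0⟩ kets |00⟩, |01⟩ unchanged and applies T to qubit 1 on the control-|1⟩ pair (|10⟩, |11⟩).
T = [[1, 0], [0, (1/√2 + (1/√2)i)]].
With a = amp(|10⟩) = (-0.0661 + 0.01902i) and b = amp(|11⟩) = (0.02174 - 0.1171i):
new amp(|10⟩) = (1)·a = (-0.0661 + 0.01902i)
new amp(|11⟩) = (1/√2 + (1/√2)i)·b = (0.09817 - 0.06743i)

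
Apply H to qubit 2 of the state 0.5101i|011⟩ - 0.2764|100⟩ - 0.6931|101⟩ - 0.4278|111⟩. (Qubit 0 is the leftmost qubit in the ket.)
0.3607i|010⟩ - 0.3607i|011⟩ - 0.6855|100⟩ + 0.2947|101⟩ - 0.3025|110⟩ + 0.3025|111⟩

H on qubit 2 mixes each pair of kets that differ only in qubit 2: amplitudes (a, b) of (|…0…⟩, |…1…⟩) become ((a + b)/√2, (a − b)/√2). Kets absent from the input have amplitude 0.
(|010⟩, |011⟩): (a, b) = (0, 0.5101i) → (0.3607i, -0.3607i)
(|100⟩, |101⟩): (a, b) = (-0.2764, -0.6931) → (-0.6855, 0.2947)
(|110⟩, |111⟩): (a, b) = (0, -0.4278) → (-0.3025, 0.3025)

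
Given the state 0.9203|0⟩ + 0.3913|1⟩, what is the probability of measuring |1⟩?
0.1531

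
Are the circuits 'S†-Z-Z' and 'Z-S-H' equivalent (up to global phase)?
No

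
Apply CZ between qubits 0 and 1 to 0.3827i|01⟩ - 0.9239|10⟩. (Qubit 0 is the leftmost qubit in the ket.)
0.3827i|01⟩ - 0.9239|10⟩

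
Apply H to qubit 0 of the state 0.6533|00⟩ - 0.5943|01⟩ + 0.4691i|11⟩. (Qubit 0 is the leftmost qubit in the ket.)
0.462|00⟩ + (-0.4202 + 0.3317i)|01⟩ + 0.462|10⟩ + (-0.4202 - 0.3317i)|11⟩

H on qubit 0 mixes each pair of kets that differ only in qubit 0: amplitudes (a, b) of (|…0…⟩, |…1…⟩) become ((a + b)/√2, (a − b)/√2). Kets absent from the input have amplitude 0.
(|00⟩, |10⟩): (a, b) = (0.6533, 0) → (0.462, 0.462)
(|01⟩, |11⟩): (a, b) = (-0.5943, 0.4691i) → ((-0.4202 + 0.3317i), (-0.4202 - 0.3317i))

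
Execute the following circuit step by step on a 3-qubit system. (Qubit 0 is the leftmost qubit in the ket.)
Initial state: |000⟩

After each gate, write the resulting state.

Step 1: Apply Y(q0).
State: i|100⟩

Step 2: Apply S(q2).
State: i|100⟩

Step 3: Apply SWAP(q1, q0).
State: i|010⟩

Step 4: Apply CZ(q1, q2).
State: i|010⟩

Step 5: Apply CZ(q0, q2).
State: i|010⟩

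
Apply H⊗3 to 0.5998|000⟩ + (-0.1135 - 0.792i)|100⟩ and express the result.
(0.1719 - 0.28i)|000⟩ + (0.1719 - 0.28i)|001⟩ + (0.1719 - 0.28i)|010⟩ + (0.1719 - 0.28i)|011⟩ + (0.2522 + 0.28i)|100⟩ + (0.2522 + 0.28i)|101⟩ + (0.2522 + 0.28i)|110⟩ + (0.2522 + 0.28i)|111⟩

H⊗3 gives amp(|y⟩) = (1/2√2) Σ_x (−1)^(x·y) amp(|x⟩), where x·y is the number of positions in which both x and y have a 1.
|000⟩: (0.5998 + (-0.1135 - 0.792i))/(2√2) = (0.1719 - 0.28i)
|001⟩: (0.5998 + (-0.1135 - 0.792i))/(2√2) = (0.1719 - 0.28i)
|010⟩: (0.5998 + (-0.1135 - 0.792i))/(2√2) = (0.1719 - 0.28i)
|011⟩: (0.5998 + (-0.1135 - 0.792i))/(2√2) = (0.1719 - 0.28i)
|100⟩: (0.5998 - (-0.1135 - 0.792i))/(2√2) = (0.2522 + 0.28i)
|101⟩: (0.5998 - (-0.1135 - 0.792i))/(2√2) = (0.2522 + 0.28i)
|110⟩: (0.5998 - (-0.1135 - 0.792i))/(2√2) = (0.2522 + 0.28i)
|111⟩: (0.5998 - (-0.1135 - 0.792i))/(2√2) = (0.2522 + 0.28i)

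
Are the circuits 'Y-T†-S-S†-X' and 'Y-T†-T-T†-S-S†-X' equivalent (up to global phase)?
Yes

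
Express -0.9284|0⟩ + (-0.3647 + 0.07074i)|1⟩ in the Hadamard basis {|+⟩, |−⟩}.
(-0.9144 + 0.05002i)|+⟩ + (-0.3986 - 0.05002i)|−⟩

With |ψ⟩ = α|0⟩ + β|1⟩, the Hadamard-basis coefficients are ⟨+|ψ⟩ = (α + β)/√2 and ⟨−|ψ⟩ = (α − β)/√2.
Here α = -0.9284, β = (-0.3647 + 0.07074i): (α + β)/√2 = (-0.9144 + 0.05002i), (α − β)/√2 = (-0.3986 - 0.05002i).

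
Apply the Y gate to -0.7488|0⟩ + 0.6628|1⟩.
-0.6628i|0⟩ - 0.7488i|1⟩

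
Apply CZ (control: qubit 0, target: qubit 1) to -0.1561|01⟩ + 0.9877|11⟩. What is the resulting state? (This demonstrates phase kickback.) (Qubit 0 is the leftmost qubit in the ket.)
-0.1561|01⟩ - 0.9877|11⟩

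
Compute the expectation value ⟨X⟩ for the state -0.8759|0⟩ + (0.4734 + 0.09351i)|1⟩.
-0.8293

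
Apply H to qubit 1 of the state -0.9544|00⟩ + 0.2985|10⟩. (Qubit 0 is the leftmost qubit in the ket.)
-0.6749|00⟩ - 0.6749|01⟩ + 0.2111|10⟩ + 0.2111|11⟩

H on qubit 1 mixes each pair of kets that differ only in qubit 1: amplitudes (a, b) of (|…0…⟩, |…1…⟩) become ((a + b)/√2, (a − b)/√2). Kets absent from the input have amplitude 0.
(|00⟩, |01⟩): (a, b) = (-0.9544, 0) → (-0.6749, -0.6749)
(|10⟩, |11⟩): (a, b) = (0.2985, 0) → (0.2111, 0.2111)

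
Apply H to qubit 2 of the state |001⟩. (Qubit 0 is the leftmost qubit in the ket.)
1/√2|000⟩ - 1/√2|001⟩

H on qubit 2 mixes each pair of kets that differ only in qubit 2: amplitudes (a, b) of (|…0…⟩, |…1…⟩) become ((a + b)/√2, (a − b)/√2). Kets absent from the input have amplitude 0.
(|000⟩, |001⟩): (a, b) = (0, 1) → (1/√2, -1/√2)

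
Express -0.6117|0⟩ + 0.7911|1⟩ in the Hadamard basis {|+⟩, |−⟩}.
0.1269|+⟩ - 0.9919|−⟩

With |ψ⟩ = α|0⟩ + β|1⟩, the Hadamard-basis coefficients are ⟨+|ψ⟩ = (α + β)/√2 and ⟨−|ψ⟩ = (α − β)/√2.
Here α = -0.6117, β = 0.7911: (α + β)/√2 = 0.1269, (α − β)/√2 = -0.9919.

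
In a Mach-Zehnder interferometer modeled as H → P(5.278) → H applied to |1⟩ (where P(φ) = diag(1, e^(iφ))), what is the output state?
(0.232 + 0.4221i)|0⟩ + (0.768 - 0.4221i)|1⟩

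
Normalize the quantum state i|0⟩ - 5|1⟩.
0.1961i|0⟩ - 0.9806|1⟩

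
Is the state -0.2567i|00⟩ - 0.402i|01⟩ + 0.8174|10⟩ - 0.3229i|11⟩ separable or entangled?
Entangled

Writing the state as a|00⟩ + b|01⟩ + c|10⟩ + d|11⟩, it is a product state iff ad − bc = 0.
Here (a, b, c, d) = (-0.2567i, -0.402i, 0.8174, -0.3229i): ad − bc = (-0.2567i)(-0.3229i) − (-0.402i)(0.8174) = (-0.08289 + 0.3286i) ≠ 0, so the state is entangled.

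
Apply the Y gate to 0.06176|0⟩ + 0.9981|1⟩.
-0.9981i|0⟩ + 0.06176i|1⟩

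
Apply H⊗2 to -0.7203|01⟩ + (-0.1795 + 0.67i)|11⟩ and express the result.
(-0.4499 + 0.335i)|00⟩ + (0.4499 - 0.335i)|01⟩ + (-0.2704 - 0.335i)|10⟩ + (0.2704 + 0.335i)|11⟩

H⊗2 gives amp(|y⟩) = (1/2) Σ_x (−1)^(x·y) amp(|x⟩), where x·y is the number of positions in which both x and y have a 1.
|00⟩: (-0.7203 + (-0.1795 + 0.67i))/2 = (-0.4499 + 0.335i)
|01⟩: (0.7203 - (-0.1795 + 0.67i))/2 = (0.4499 - 0.335i)
|10⟩: (-0.7203 - (-0.1795 + 0.67i))/2 = (-0.2704 - 0.335i)
|11⟩: (0.7203 + (-0.1795 + 0.67i))/2 = (0.2704 + 0.335i)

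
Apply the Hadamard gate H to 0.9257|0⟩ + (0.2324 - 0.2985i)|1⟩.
(0.8189 - 0.2111i)|0⟩ + (0.4902 + 0.2111i)|1⟩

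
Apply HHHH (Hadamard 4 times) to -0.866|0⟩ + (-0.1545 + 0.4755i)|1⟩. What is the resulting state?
-0.866|0⟩ + (-0.1545 + 0.4755i)|1⟩

H² = I, so an even number of Hadamards cancels: H^4 = I and the state is unchanged.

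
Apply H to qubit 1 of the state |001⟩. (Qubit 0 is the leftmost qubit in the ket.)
1/√2|001⟩ + 1/√2|011⟩

H on qubit 1 mixes each pair of kets that differ only in qubit 1: amplitudes (a, b) of (|…0…⟩, |…1…⟩) become ((a + b)/√2, (a − b)/√2). Kets absent from the input have amplitude 0.
(|001⟩, |011⟩): (a, b) = (1, 0) → (1/√2, 1/√2)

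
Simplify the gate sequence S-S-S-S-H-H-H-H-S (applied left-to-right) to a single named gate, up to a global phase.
S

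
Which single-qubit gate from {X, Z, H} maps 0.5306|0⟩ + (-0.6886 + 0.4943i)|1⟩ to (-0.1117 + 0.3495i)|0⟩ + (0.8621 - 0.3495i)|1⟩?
H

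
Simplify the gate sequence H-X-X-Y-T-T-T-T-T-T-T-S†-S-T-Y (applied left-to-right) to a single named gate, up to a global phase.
H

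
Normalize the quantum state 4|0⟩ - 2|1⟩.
0.8944|0⟩ - 1/√5|1⟩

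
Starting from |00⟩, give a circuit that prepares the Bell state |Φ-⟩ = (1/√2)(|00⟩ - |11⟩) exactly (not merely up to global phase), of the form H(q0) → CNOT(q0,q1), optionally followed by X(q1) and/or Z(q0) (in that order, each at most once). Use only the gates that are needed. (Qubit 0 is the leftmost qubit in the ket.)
H(q0) → CNOT(q0,q1) → Z(q0)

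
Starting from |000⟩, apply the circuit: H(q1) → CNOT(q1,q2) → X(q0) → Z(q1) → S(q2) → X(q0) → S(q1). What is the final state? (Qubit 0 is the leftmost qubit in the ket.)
1/√2|000⟩ + 1/√2|011⟩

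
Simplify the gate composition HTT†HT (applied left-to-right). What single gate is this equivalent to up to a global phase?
T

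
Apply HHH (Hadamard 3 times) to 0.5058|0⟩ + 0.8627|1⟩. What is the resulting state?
0.9677|0⟩ - 0.2524|1⟩

H² = I, so H^3 = H: a single Hadamard. With (a, b) = (0.5058, 0.8627), H gives ((a + b)/√2, (a − b)/√2) = (0.9677, -0.2524).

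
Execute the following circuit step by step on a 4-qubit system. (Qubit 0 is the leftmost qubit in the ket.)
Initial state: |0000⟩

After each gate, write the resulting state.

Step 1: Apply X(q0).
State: |1000⟩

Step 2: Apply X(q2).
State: |1010⟩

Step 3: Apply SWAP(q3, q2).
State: |1001⟩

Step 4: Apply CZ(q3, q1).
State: |1001⟩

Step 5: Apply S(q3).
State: i|1001⟩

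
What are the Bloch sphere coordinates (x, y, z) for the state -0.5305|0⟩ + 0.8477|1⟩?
(-0.8994, 0, -0.4372)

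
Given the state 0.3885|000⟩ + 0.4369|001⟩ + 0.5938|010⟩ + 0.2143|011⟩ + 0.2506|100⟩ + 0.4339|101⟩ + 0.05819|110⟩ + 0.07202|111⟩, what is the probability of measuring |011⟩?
0.04592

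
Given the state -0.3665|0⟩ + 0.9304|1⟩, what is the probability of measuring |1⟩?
0.8656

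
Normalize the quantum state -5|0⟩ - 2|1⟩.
-0.9285|0⟩ - 0.3714|1⟩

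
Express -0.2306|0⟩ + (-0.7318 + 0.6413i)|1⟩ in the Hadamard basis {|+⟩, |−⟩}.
(-0.6805 + 0.4535i)|+⟩ + (0.3544 - 0.4535i)|−⟩

With |ψ⟩ = α|0⟩ + β|1⟩, the Hadamard-basis coefficients are ⟨+|ψ⟩ = (α + β)/√2 and ⟨−|ψ⟩ = (α − β)/√2.
Here α = -0.2306, β = (-0.7318 + 0.6413i): (α + β)/√2 = (-0.6805 + 0.4535i), (α − β)/√2 = (0.3544 - 0.4535i).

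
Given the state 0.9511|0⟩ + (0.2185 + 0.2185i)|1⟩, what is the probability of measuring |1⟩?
0.09548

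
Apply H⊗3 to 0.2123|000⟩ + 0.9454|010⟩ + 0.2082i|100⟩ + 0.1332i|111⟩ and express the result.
(0.4093 + 0.1207i)|000⟩ + (0.4093 + 0.02652i)|001⟩ + (-0.2592 + 0.02652i)|010⟩ + (-0.2592 + 0.1207i)|011⟩ + (0.4093 - 0.1207i)|100⟩ + (0.4093 - 0.02652i)|101⟩ + (-0.2592 - 0.02652i)|110⟩ + (-0.2592 - 0.1207i)|111⟩

H⊗3 gives amp(|y⟩) = (1/2√2) Σ_x (−1)^(x·y) amp(|x⟩), where x·y is the number of positions in which both x and y have a 1.
|000⟩: (0.2123 + 0.9454 + 0.2082i + 0.1332i)/(2√2) = (0.4093 + 0.1207i)
|001⟩: (0.2123 + 0.9454 + 0.2082i - 0.1332i)/(2√2) = (0.4093 + 0.02652i)
|010⟩: (0.2123 - 0.9454 + 0.2082i - 0.1332i)/(2√2) = (-0.2592 + 0.02652i)
|011⟩: (0.2123 - 0.9454 + 0.2082i + 0.1332i)/(2√2) = (-0.2592 + 0.1207i)
|100⟩: (0.2123 + 0.9454 - 0.2082i - 0.1332i)/(2√2) = (0.4093 - 0.1207i)
|101⟩: (0.2123 + 0.9454 - 0.2082i + 0.1332i)/(2√2) = (0.4093 - 0.02652i)
|110⟩: (0.2123 - 0.9454 - 0.2082i + 0.1332i)/(2√2) = (-0.2592 - 0.02652i)
|111⟩: (0.2123 - 0.9454 - 0.2082i - 0.1332i)/(2√2) = (-0.2592 - 0.1207i)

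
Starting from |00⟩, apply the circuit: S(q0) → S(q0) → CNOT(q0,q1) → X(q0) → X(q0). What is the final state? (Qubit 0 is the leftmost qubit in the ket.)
|00⟩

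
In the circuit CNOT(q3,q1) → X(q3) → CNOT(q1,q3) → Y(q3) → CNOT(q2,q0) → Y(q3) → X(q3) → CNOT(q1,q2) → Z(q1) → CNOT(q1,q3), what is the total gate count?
10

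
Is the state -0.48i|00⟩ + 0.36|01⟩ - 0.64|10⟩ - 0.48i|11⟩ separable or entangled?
Separable

Writing the state as a|00⟩ + b|01⟩ + c|10⟩ + d|11⟩, it is a product state iff ad − bc = 0.
Here (a, b, c, d) = (-0.48i, 0.36, -0.64, -0.48i): ad − bc = (-0.48i)(-0.48i) − (0.36)(-0.64) = 0, so the state is separable.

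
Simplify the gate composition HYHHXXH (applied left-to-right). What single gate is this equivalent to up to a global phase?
Y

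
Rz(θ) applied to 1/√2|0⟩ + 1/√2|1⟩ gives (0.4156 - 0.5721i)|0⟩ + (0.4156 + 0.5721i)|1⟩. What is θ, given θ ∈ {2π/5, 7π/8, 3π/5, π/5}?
3π/5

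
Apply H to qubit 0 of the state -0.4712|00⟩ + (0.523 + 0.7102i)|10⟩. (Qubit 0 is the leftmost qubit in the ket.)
(0.03663 + 0.5022i)|00⟩ + (-0.703 - 0.5022i)|10⟩

H on qubit 0 mixes each pair of kets that differ only in qubit 0: amplitudes (a, b) of (|…0…⟩, |…1…⟩) become ((a + b)/√2, (a − b)/√2). Kets absent from the input have amplitude 0.
(|00⟩, |10⟩): (a, b) = (-0.4712, (0.523 + 0.7102i)) → ((0.03663 + 0.5022i), (-0.703 - 0.5022i))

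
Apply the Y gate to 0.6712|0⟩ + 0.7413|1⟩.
-0.7413i|0⟩ + 0.6712i|1⟩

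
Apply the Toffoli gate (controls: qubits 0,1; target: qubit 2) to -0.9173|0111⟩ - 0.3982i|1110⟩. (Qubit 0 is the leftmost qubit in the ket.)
-0.9173|0111⟩ - 0.3982i|1100⟩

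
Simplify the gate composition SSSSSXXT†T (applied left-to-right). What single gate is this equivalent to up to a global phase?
S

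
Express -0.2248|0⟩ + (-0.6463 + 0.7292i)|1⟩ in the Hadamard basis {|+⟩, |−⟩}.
(-0.616 + 0.5156i)|+⟩ + (0.298 - 0.5156i)|−⟩

With |ψ⟩ = α|0⟩ + β|1⟩, the Hadamard-basis coefficients are ⟨+|ψ⟩ = (α + β)/√2 and ⟨−|ψ⟩ = (α − β)/√2.
Here α = -0.2248, β = (-0.6463 + 0.7292i): (α + β)/√2 = (-0.616 + 0.5156i), (α − β)/√2 = (0.298 - 0.5156i).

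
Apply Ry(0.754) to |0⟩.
0.9298|0⟩ + 0.3681|1⟩

Ry(0.754) = [[cos(θ/2), −sin(θ/2)], [sin(θ/2), cos(θ/2)]]; θ = 0.754, cos(θ/2) ≈ 0.929773, sin(θ/2) ≈ 0.368133.
With a = amp(|0⟩) = 1 and b = amp(|1⟩) = 0:
new amp(|0⟩) = (0.929773)·a + (-0.368133)·b = 0.9298
new amp(|1⟩) = (0.368133)·a + (0.929773)·b = 0.3681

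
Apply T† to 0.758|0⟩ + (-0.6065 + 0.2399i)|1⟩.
0.758|0⟩ + (-0.2592 + 0.5985i)|1⟩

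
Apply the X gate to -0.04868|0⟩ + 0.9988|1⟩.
0.9988|0⟩ - 0.04868|1⟩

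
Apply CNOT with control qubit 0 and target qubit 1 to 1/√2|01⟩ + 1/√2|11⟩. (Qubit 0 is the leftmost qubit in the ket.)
1/√2|01⟩ + 1/√2|10⟩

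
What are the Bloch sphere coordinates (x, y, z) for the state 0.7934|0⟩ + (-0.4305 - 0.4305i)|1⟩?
(-0.6831, -0.6831, 0.2588)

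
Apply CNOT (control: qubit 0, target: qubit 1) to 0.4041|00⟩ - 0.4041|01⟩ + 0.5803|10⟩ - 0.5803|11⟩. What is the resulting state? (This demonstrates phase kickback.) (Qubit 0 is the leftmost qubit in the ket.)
0.4041|00⟩ - 0.4041|01⟩ - 0.5803|10⟩ + 0.5803|11⟩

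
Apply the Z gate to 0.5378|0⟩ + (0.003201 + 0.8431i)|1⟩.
0.5378|0⟩ + (-0.003201 - 0.8431i)|1⟩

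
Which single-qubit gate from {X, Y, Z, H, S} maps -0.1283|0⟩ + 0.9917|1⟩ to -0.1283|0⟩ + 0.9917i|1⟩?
S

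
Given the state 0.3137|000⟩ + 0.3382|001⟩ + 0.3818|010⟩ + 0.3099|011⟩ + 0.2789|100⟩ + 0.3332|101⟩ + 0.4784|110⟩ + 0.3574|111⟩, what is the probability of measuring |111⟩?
0.1277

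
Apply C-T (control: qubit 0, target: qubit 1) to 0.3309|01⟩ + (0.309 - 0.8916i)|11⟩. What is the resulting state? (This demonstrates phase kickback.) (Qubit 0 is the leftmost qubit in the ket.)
0.3309|01⟩ + (0.849 - 0.412i)|11⟩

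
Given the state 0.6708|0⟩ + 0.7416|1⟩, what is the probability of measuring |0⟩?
0.45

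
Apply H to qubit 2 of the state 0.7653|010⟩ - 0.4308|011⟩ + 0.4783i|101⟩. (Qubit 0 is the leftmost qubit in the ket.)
0.2365|010⟩ + 0.8458|011⟩ + 0.3382i|100⟩ - 0.3382i|101⟩

H on qubit 2 mixes each pair of kets that differ only in qubit 2: amplitudes (a, b) of (|…0…⟩, |…1…⟩) become ((a + b)/√2, (a − b)/√2). Kets absent from the input have amplitude 0.
(|010⟩, |011⟩): (a, b) = (0.7653, -0.4308) → (0.2365, 0.8458)
(|100⟩, |101⟩): (a, b) = (0, 0.4783i) → (0.3382i, -0.3382i)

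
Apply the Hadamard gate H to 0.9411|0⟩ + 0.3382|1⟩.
0.9046|0⟩ + 0.4263|1⟩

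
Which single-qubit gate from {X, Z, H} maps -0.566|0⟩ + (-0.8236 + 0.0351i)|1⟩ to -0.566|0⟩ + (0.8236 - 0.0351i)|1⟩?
Z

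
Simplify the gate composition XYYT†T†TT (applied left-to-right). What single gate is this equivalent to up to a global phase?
X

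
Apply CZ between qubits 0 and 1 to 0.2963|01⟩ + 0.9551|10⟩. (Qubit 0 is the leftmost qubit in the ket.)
0.2963|01⟩ + 0.9551|10⟩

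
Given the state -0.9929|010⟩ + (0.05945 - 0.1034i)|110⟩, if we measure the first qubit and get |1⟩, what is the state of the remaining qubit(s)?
(0.4984 - 0.8669i)|10⟩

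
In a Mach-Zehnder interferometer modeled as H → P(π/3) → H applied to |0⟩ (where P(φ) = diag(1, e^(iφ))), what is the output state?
(0.75 + 0.433i)|0⟩ + (0.25 - 0.433i)|1⟩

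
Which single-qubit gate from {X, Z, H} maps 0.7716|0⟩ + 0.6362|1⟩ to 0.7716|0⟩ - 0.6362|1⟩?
Z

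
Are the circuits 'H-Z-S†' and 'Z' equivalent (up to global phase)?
No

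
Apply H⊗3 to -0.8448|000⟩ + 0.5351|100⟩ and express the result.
-0.1095|000⟩ - 0.1095|001⟩ - 0.1095|010⟩ - 0.1095|011⟩ - 0.4879|100⟩ - 0.4879|101⟩ - 0.4879|110⟩ - 0.4879|111⟩

H⊗3 gives amp(|y⟩) = (1/2√2) Σ_x (−1)^(x·y) amp(|x⟩), where x·y is the number of positions in which both x and y have a 1.
|000⟩: (-0.8448 + 0.5351)/(2√2) = -0.1095
|001⟩: (-0.8448 + 0.5351)/(2√2) = -0.1095
|010⟩: (-0.8448 + 0.5351)/(2√2) = -0.1095
|011⟩: (-0.8448 + 0.5351)/(2√2) = -0.1095
|100⟩: (-0.8448 - 0.5351)/(2√2) = -0.4879
|101⟩: (-0.8448 - 0.5351)/(2√2) = -0.4879
|110⟩: (-0.8448 - 0.5351)/(2√2) = -0.4879
|111⟩: (-0.8448 - 0.5351)/(2√2) = -0.4879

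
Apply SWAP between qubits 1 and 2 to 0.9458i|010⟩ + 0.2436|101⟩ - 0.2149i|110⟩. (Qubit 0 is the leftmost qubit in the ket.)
0.9458i|001⟩ - 0.2149i|101⟩ + 0.2436|110⟩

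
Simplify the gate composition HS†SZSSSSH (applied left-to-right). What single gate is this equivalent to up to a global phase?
X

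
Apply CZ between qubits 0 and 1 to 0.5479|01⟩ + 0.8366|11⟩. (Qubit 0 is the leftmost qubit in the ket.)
0.5479|01⟩ - 0.8366|11⟩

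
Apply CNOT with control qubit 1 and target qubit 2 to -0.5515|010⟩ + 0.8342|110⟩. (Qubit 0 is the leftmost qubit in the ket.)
-0.5515|011⟩ + 0.8342|111⟩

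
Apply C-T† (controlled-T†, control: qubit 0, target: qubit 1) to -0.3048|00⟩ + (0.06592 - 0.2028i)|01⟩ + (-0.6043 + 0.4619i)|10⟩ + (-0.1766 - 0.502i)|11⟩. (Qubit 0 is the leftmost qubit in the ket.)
-0.3048|00⟩ + (0.06592 - 0.2028i)|01⟩ + (-0.6043 + 0.4619i)|10⟩ + (-0.4798 - 0.2301i)|11⟩

C-T† leaves the control-|0⟩ kets |00⟩, |01⟩ unchanged and applies T† to qubit 1 on the control-|1⟩ pair (|10⟩, |11⟩).
T† = [[1, 0], [0, (1/√2 - (1/√2)i)]].
With a = amp(|10⟩) = (-0.6043 + 0.4619i) and b = amp(|11⟩) = (-0.1766 - 0.502i):
new amp(|10⟩) = (1)·a = (-0.6043 + 0.4619i)
new amp(|11⟩) = (1/√2 - (1/√2)i)·b = (-0.4798 - 0.2301i)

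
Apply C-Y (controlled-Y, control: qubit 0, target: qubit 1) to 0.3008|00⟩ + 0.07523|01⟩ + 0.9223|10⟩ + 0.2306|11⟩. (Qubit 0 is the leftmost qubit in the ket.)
0.3008|00⟩ + 0.07523|01⟩ - 0.2306i|10⟩ + 0.9223i|11⟩

C-Y leaves the control-|0⟩ kets |00⟩, |01⟩ unchanged and applies Y to qubit 1 on the control-|1⟩ pair (|10⟩, |11⟩).
Y = [[0, -i], [i, 0]].
With a = amp(|10⟩) = 0.9223 and b = amp(|11⟩) = 0.2306:
new amp(|10⟩) = (-i)·b = -0.2306i
new amp(|11⟩) = (i)·a = 0.9223i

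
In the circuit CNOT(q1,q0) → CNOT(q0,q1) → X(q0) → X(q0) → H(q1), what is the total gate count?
5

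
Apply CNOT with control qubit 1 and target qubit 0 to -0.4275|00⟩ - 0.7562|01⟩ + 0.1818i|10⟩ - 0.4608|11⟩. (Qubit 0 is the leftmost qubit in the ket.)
-0.4275|00⟩ - 0.4608|01⟩ + 0.1818i|10⟩ - 0.7562|11⟩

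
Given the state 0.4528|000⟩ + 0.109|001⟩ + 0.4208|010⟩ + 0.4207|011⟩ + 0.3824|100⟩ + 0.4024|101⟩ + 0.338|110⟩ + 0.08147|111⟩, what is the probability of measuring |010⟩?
0.1771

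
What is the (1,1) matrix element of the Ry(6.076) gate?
-0.9946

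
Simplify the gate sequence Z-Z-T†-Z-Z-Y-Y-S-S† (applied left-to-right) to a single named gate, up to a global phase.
T†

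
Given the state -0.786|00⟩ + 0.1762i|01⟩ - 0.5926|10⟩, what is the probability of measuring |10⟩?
0.3512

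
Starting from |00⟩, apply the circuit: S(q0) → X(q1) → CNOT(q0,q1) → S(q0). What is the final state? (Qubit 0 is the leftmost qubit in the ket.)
|01⟩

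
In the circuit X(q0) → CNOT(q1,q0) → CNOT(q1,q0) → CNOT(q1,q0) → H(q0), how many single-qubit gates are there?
2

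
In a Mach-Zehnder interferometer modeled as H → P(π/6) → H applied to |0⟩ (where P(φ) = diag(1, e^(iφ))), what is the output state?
(0.933 + 0.25i)|0⟩ + (0.06699 - 0.25i)|1⟩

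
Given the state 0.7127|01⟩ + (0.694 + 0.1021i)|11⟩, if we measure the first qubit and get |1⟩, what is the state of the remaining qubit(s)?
(0.9894 + 0.1456i)|1⟩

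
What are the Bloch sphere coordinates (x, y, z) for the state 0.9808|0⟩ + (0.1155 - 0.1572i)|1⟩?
(0.2266, -0.3084, 0.9239)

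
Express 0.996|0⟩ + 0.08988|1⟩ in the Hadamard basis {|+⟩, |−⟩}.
0.7678|+⟩ + 0.6407|−⟩

With |ψ⟩ = α|0⟩ + β|1⟩, the Hadamard-basis coefficients are ⟨+|ψ⟩ = (α + β)/√2 and ⟨−|ψ⟩ = (α − β)/√2.
Here α = 0.996, β = 0.08988: (α + β)/√2 = 0.7678, (α − β)/√2 = 0.6407.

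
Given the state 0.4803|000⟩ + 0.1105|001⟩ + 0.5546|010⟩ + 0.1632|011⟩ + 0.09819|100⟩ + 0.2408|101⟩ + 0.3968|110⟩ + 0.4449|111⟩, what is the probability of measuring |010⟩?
0.3076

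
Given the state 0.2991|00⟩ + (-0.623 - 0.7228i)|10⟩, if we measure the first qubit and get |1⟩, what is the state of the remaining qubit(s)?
(-0.6529 - 0.7575i)|0⟩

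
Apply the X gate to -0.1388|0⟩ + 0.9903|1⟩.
0.9903|0⟩ - 0.1388|1⟩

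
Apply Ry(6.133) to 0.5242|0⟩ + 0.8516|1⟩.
-0.5866|0⟩ - 0.8099|1⟩

Ry(6.133) = [[cos(θ/2), −sin(θ/2)], [sin(θ/2), cos(θ/2)]]; θ = 6.133, cos(θ/2) ≈ -0.997182, sin(θ/2) ≈ 0.0750221.
With a = amp(|0⟩) = 0.5242 and b = amp(|1⟩) = 0.8516:
new amp(|0⟩) = (-0.997182)·a + (-0.0750221)·b = -0.5866
new amp(|1⟩) = (0.0750221)·a + (-0.997182)·b = -0.8099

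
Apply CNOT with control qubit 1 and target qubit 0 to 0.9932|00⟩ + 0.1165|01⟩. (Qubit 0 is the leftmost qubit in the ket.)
0.9932|00⟩ + 0.1165|11⟩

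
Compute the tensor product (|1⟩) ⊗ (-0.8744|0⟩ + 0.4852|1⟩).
-0.8744|10⟩ + 0.4852|11⟩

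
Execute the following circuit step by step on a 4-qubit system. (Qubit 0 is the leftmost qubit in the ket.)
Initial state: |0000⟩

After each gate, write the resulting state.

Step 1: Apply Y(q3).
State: i|0001⟩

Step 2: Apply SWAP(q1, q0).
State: i|0001⟩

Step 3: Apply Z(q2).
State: i|0001⟩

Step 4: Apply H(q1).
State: (1/√2)i|0001⟩ + (1/√2)i|0101⟩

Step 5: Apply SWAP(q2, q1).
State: (1/√2)i|0001⟩ + (1/√2)i|0011⟩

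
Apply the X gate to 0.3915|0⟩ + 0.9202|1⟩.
0.9202|0⟩ + 0.3915|1⟩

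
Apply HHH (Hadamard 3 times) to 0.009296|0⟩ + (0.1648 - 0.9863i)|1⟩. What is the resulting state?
(0.1231 - 0.6974i)|0⟩ + (-0.11 + 0.6974i)|1⟩

H² = I, so H^3 = H: a single Hadamard. With (a, b) = (0.009296, (0.1648 - 0.9863i)), H gives ((a + b)/√2, (a − b)/√2) = ((0.1231 - 0.6974i), (-0.11 + 0.6974i)).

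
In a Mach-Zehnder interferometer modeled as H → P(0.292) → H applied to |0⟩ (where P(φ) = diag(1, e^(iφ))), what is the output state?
(0.9788 + 0.1439i)|0⟩ + (0.02116 - 0.1439i)|1⟩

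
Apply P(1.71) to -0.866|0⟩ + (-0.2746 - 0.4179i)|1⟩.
-0.866|0⟩ + (0.452 - 0.214i)|1⟩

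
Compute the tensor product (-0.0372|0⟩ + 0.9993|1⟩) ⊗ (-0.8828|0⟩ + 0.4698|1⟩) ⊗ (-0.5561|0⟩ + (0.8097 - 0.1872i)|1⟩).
-0.01826|000⟩ + (0.02659 - 0.006148i)|001⟩ + 0.009719|010⟩ + (-0.01415 + 0.003272i)|011⟩ + 0.4906|100⟩ + (-0.7143 + 0.1651i)|101⟩ - 0.2611|110⟩ + (0.3801 - 0.08788i)|111⟩

amp(|b₁b₂…⟩) = product of the factor amplitudes for bits b₁, b₂, …; only kets whose every factor amplitude is nonzero survive.
|000⟩: (-0.0372)(-0.8828)(-0.5561) = -0.01826
|001⟩: (-0.0372)(-0.8828)(0.8097 - 0.1872i) = (0.02659 - 0.006148i)
|010⟩: (-0.0372)(0.4698)(-0.5561) = 0.009719
|011⟩: (-0.0372)(0.4698)(0.8097 - 0.1872i) = (-0.01415 + 0.003272i)
|100⟩: (0.9993)(-0.8828)(-0.5561) = 0.4906
|101⟩: (0.9993)(-0.8828)(0.8097 - 0.1872i) = (-0.7143 + 0.1651i)
|110⟩: (0.9993)(0.4698)(-0.5561) = -0.2611
|111⟩: (0.9993)(0.4698)(0.8097 - 0.1872i) = (0.3801 - 0.08788i)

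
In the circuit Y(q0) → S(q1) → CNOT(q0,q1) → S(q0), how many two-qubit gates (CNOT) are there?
1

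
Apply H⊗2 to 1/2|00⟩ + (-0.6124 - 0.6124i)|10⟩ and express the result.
(-0.0562 - 0.3062i)|00⟩ + (-0.0562 - 0.3062i)|01⟩ + (0.5562 + 0.3062i)|10⟩ + (0.5562 + 0.3062i)|11⟩

H⊗2 gives amp(|y⟩) = (1/2) Σ_x (−1)^(x·y) amp(|x⟩), where x·y is the number of positions in which both x and y have a 1.
|00⟩: (1/2 + (-0.6124 - 0.6124i))/2 = (-0.0562 - 0.3062i)
|01⟩: (1/2 + (-0.6124 - 0.6124i))/2 = (-0.0562 - 0.3062i)
|10⟩: (1/2 - (-0.6124 - 0.6124i))/2 = (0.5562 + 0.3062i)
|11⟩: (1/2 - (-0.6124 - 0.6124i))/2 = (0.5562 + 0.3062i)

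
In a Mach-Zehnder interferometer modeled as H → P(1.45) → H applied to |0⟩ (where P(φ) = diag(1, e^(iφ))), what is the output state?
(0.5603 + 0.4964i)|0⟩ + (0.4397 - 0.4964i)|1⟩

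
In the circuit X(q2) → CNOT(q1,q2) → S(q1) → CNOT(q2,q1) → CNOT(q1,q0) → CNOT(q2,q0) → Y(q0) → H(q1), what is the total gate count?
8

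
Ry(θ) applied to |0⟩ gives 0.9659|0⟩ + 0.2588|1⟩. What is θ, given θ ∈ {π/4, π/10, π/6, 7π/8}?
π/6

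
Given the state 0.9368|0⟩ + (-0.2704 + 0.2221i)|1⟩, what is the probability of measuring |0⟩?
0.8776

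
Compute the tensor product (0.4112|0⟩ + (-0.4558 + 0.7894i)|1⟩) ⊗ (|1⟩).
0.4112|01⟩ + (-0.4558 + 0.7894i)|11⟩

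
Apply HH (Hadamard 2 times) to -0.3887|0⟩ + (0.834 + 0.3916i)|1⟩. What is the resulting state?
-0.3887|0⟩ + (0.834 + 0.3916i)|1⟩

H² = I, so an even number of Hadamards cancels: H^2 = I and the state is unchanged.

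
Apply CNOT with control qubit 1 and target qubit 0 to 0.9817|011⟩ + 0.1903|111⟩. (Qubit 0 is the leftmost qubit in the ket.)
0.1903|011⟩ + 0.9817|111⟩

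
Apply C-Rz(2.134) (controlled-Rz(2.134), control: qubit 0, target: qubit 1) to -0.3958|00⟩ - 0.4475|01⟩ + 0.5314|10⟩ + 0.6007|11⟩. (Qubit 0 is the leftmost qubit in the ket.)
-0.3958|00⟩ - 0.4475|01⟩ + (0.2565 - 0.4654i)|10⟩ + (0.29 + 0.5261i)|11⟩

C-Rz(2.134) leaves the control-|0⟩ kets |00⟩, |01⟩ unchanged and applies Rz(2.134) to qubit 1 on the control-|1⟩ pair (|10⟩, |11⟩).
Rz(2.134) = [[e^(−iθ/2), 0], [0, e^(iθ/2)]] with e^(±iθ/2) = cos(θ/2) ± i·sin(θ/2); θ = 2.134, cos(θ/2) ≈ 0.482754, sin(θ/2) ≈ 0.875756.
With a = amp(|10⟩) = 0.5314 and b = amp(|11⟩) = 0.6007:
new amp(|10⟩) = (0.482754 - 0.875756i)·a = (0.2565 - 0.4654i)
new amp(|11⟩) = (0.482754 + 0.875756i)·b = (0.29 + 0.5261i)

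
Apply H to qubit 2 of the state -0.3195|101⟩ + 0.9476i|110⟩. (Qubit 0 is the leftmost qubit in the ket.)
-0.2259|100⟩ + 0.2259|101⟩ + 0.6701i|110⟩ + 0.6701i|111⟩

H on qubit 2 mixes each pair of kets that differ only in qubit 2: amplitudes (a, b) of (|…0…⟩, |…1…⟩) become ((a + b)/√2, (a − b)/√2). Kets absent from the input have amplitude 0.
(|100⟩, |101⟩): (a, b) = (0, -0.3195) → (-0.2259, 0.2259)
(|110⟩, |111⟩): (a, b) = (0.9476i, 0) → (0.6701i, 0.6701i)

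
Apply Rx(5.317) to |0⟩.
-0.8856|0⟩ - 0.4645i|1⟩

Rx(5.317) = [[cos(θ/2), −i·sin(θ/2)], [−i·sin(θ/2), cos(θ/2)]]; θ = 5.317, cos(θ/2) ≈ -0.885563, sin(θ/2) ≈ 0.46452.
With a = amp(|0⟩) = 1 and b = amp(|1⟩) = 0:
new amp(|0⟩) = (-0.885563)·a + (-0.46452i)·b = -0.8856
new amp(|1⟩) = (-0.46452i)·a + (-0.885563)·b = -0.4645i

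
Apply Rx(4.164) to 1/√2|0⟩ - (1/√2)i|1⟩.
-0.9626|0⟩ - 0.2708i|1⟩

Rx(4.164) = [[cos(θ/2), −i·sin(θ/2)], [−i·sin(θ/2), cos(θ/2)]]; θ = 4.164, cos(θ/2) ≈ -0.489227, sin(θ/2) ≈ 0.872156.
With a = amp(|0⟩) = 1/√2 and b = amp(|1⟩) = -(1/√2)i:
new amp(|0⟩) = (-0.489227)·a + (-0.872156i)·b = -0.9626
new amp(|1⟩) = (-0.872156i)·a + (-0.489227)·b = -0.2708i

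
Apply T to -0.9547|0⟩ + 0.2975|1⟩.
-0.9547|0⟩ + (0.2104 + 0.2104i)|1⟩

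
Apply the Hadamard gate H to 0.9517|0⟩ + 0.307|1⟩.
0.89|0⟩ + 0.4559|1⟩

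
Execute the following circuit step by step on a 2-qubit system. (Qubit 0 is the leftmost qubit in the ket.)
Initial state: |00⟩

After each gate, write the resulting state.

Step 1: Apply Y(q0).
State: i|10⟩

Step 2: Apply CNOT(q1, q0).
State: i|10⟩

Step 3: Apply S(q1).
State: i|10⟩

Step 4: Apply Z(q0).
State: -i|10⟩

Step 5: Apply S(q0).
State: |10⟩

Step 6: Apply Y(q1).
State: i|11⟩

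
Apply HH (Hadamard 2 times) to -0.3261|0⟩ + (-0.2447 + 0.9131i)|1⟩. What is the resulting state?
-0.3261|0⟩ + (-0.2447 + 0.9131i)|1⟩

H² = I, so an even number of Hadamards cancels: H^2 = I and the state is unchanged.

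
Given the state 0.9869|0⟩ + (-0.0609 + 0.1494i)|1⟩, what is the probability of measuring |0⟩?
0.974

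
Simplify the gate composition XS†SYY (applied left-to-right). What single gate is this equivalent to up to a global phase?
X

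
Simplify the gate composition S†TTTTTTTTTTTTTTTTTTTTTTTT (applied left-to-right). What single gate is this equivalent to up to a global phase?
S†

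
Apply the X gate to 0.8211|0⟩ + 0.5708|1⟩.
0.5708|0⟩ + 0.8211|1⟩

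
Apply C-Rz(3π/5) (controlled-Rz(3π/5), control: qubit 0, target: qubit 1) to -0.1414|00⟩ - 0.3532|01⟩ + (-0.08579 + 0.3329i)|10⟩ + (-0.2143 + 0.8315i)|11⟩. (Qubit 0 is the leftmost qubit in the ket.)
-0.1414|00⟩ - 0.3532|01⟩ + (0.2189 + 0.2651i)|10⟩ + (-0.7987 + 0.3154i)|11⟩

C-Rz(3π/5) leaves the control-|0⟩ kets |00⟩, |01⟩ unchanged and applies Rz(3π/5) to qubit 1 on the control-|1⟩ pair (|10⟩, |11⟩).
Rz(3π/5) = [[e^(−iθ/2), 0], [0, e^(iθ/2)]] with e^(±iθ/2) = cos(θ/2) ± i·sin(θ/2); θ = 3π/5, cos(θ/2) ≈ 0.587785, sin(θ/2) ≈ 0.809017.
With a = amp(|10⟩) = (-0.08579 + 0.3329i) and b = amp(|11⟩) = (-0.2143 + 0.8315i):
new amp(|10⟩) = (0.587785 - 0.809017i)·a = (0.2189 + 0.2651i)
new amp(|11⟩) = (0.587785 + 0.809017i)·b = (-0.7987 + 0.3154i)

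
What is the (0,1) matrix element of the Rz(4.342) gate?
0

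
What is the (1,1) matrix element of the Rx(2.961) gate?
0.09017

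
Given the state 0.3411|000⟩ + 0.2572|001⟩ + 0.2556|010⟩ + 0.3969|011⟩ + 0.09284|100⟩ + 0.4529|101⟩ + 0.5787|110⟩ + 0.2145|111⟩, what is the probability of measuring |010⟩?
0.06533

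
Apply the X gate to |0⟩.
|1⟩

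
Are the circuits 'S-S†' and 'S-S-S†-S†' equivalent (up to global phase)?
Yes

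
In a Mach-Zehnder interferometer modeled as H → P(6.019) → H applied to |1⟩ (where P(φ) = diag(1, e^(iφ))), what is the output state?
(0.01735 + 0.1306i)|0⟩ + (0.9827 - 0.1306i)|1⟩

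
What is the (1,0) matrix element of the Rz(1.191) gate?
0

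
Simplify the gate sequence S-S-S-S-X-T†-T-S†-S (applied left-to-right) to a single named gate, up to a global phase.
X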